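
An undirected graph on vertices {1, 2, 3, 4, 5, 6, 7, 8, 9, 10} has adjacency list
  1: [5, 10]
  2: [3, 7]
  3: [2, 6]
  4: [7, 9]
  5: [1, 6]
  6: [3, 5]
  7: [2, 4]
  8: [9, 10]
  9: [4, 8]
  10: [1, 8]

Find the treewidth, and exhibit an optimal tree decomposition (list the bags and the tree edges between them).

Treewidth 2.
One optimal decomposition is:
Bags: B1 = {1, 5, 10}  B2 = {5, 8, 10}  B3 = {5, 8, 9}  B4 = {4, 5, 9}  B5 = {4, 5, 7}  B6 = {2, 5, 7}  B7 = {2, 3, 5}  B8 = {3, 5, 6}
Tree: B1–B2, B2–B3, B3–B4, B4–B5, B5–B6, B6–B7, B7–B8

The largest bag has 3 vertices, giving width 2; this decomposition certifies tw(G) ≤ 2. For the lower bound, G contains the cycle 5–1–10–8–9–4–7–2–3–6–5, so G is not a forest; only forests have treewidth ≤ 1, hence tw(G) ≥ 2. Combining the bounds, tw(G) = 2.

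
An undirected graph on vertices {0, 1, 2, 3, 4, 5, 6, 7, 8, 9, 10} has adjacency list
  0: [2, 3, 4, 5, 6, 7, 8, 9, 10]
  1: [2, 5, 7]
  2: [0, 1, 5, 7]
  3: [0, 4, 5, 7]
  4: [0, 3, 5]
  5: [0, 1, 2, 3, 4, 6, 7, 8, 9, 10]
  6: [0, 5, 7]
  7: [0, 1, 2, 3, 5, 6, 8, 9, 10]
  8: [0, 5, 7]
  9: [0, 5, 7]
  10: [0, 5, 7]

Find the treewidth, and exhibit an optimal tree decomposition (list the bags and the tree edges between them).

The largest bag has 4 vertices, giving width 3; this decomposition certifies tw(G) ≤ 3. On the other hand G contains the 4-clique {0, 3, 4, 5}. A clique must lie in a single bag of any decomposition, so no decomposition can have width below 3. Therefore the treewidth is 3.

Treewidth 3.
Bags: B1 = {0, 5, 7, 8}  B2 = {0, 2, 5, 7}  B3 = {0, 5, 7, 9}  B4 = {0, 5, 6, 7}  B5 = {0, 3, 5, 7}  B6 = {0, 5, 7, 10}  B7 = {1, 2, 5, 7}  B8 = {0, 3, 4, 5}
Tree: B1–B2, B2–B3, B3–B4, B3–B5, B1–B6, B2–B7, B5–B8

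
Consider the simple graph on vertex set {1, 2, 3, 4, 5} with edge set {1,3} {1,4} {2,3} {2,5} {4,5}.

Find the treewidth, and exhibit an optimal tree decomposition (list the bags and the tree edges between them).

Each bag holds 3 vertices, so the decomposition has width 2, which upper-bounds the treewidth. The edges 3–1–4–5–2–3 form a cycle, so G is not a tree and its treewidth is at least 2. Therefore the treewidth is 2.

Treewidth 2.
Bags: B1 = {1, 3, 4}  B2 = {3, 4, 5}  B3 = {2, 3, 5}
Tree: B1–B2, B2–B3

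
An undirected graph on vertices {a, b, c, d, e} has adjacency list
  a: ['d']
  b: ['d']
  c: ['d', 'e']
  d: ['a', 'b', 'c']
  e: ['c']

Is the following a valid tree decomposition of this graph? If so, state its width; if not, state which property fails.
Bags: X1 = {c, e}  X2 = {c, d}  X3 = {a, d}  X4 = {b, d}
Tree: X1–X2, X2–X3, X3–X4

Yes; width 1.

Every vertex of G appears in some bag (union = {a, b, c, d, e}); every edge is covered by a bag; and for each vertex v the set of bags containing v is connected in the bag tree. The decomposition is therefore valid. The largest bag has 2 vertices, so the width is 1.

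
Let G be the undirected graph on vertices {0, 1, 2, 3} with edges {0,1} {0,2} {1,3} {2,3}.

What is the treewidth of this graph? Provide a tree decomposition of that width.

Treewidth 2.
One optimal decomposition is:
Bags: B1 = {0, 1, 3}  B2 = {0, 2, 3}
Tree: B1–B2

The largest bag has 3 vertices, giving width 2; this decomposition certifies tw(G) ≤ 2. Since 3–1–0–2–3 is a cycle in G, G is not acyclic. Forests are exactly the graphs of treewidth ≤ 1, so tw(G) ≥ 2. Combining the bounds, tw(G) = 2.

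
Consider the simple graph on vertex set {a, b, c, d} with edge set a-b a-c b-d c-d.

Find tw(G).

A width-2 tree decomposition is:
Bags: B1 = {a, c, d}  B2 = {a, b, d}
Tree: B1–B2
Every bag has size at most 3, so the width is 3 − 1 = 2 and tw(G) ≤ 2. The edges d–c–a–b–d form a cycle, so G is not a tree and its treewidth is at least 2. Therefore the treewidth is 2.

2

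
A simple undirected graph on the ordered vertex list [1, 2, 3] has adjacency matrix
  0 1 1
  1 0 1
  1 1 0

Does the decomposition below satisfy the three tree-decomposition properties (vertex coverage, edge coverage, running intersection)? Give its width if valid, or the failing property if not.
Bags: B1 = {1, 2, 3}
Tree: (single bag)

Every vertex of G appears in some bag (union = {1, 2, 3}); every edge is covered by a bag; and for each vertex v the set of bags containing v is connected in the bag tree. The decomposition is therefore valid. The largest bag has 3 vertices, so the width is 2.

Yes; width 2.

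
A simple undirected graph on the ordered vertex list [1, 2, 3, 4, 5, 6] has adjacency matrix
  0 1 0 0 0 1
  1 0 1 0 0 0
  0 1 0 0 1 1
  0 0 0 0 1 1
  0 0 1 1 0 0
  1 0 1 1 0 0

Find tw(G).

A width-2 tree decomposition is:
Bags: B1 = {4, 5, 6}  B2 = {3, 5, 6}  B3 = {1, 3, 6}  B4 = {1, 2, 3}
Tree: B1–B2, B2–B3, B3–B4
The largest bag has 3 vertices, giving width 2; this decomposition certifies tw(G) ≤ 2. For the lower bound, G contains the cycle 4–5–3–6–4, so G is not a forest; only forests have treewidth ≤ 1, hence tw(G) ≥ 2. The upper and lower bounds meet at 2, so that is the treewidth.

2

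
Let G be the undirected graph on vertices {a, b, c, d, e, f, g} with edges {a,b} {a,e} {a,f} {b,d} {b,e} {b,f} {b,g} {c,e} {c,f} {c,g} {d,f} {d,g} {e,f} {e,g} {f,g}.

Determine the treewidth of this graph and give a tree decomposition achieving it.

Treewidth 3.
One such decomposition:
Bags: B1 = {b, d, f, g}  B2 = {b, e, f, g}  B3 = {a, b, e, f}  B4 = {c, e, f, g}
Tree: B1–B2, B2–B3, B2–B4

The largest bag has 4 vertices, giving width 3; this decomposition certifies tw(G) ≤ 3. For the lower bound, the 4 vertices {b, d, f, g} are pairwise adjacent, and any tree decomposition puts a clique entirely inside one bag — forcing width ≥ 3. Combining the bounds, tw(G) = 3.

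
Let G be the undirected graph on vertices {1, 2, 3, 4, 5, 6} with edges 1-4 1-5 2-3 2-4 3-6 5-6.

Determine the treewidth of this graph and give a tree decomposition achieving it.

Each bag holds 3 vertices, so the decomposition has width 2, which upper-bounds the treewidth. Since 2–3–6–5–1–4–2 is a cycle in G, G is not acyclic. Forests are exactly the graphs of treewidth ≤ 1, so tw(G) ≥ 2. Hence tw(G) = 2 exactly.

Treewidth 2.
Bags: B1 = {2, 3, 6}  B2 = {2, 5, 6}  B3 = {1, 2, 5}  B4 = {1, 2, 4}
Tree: B1–B2, B2–B3, B3–B4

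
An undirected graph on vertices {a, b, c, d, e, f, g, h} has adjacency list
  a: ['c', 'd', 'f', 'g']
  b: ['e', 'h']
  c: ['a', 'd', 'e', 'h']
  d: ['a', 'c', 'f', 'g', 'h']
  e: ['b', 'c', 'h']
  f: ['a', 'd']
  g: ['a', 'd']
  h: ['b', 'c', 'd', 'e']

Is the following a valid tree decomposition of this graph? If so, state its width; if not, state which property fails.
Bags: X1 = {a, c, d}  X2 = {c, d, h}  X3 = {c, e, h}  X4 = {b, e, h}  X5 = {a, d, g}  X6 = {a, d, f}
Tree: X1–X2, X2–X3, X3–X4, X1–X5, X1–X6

Every vertex of G appears in some bag (union = {a, b, c, d, e, f, g, h}); every edge is covered by a bag; and for each vertex v the set of bags containing v is connected in the bag tree. The decomposition is therefore valid. The largest bag has 3 vertices, so the width is 2.

Yes; width 2.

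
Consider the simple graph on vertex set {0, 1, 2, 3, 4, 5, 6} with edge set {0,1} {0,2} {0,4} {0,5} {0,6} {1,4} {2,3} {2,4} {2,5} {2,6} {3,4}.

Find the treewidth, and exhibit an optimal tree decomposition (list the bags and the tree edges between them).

Treewidth 2.
One optimal decomposition is:
Bags: B1 = {0, 2, 4}  B2 = {0, 2, 6}  B3 = {0, 2, 5}  B4 = {2, 3, 4}  B5 = {0, 1, 4}
Tree: B1–B2, B1–B3, B1–B4, B1–B5

Each bag holds 3 vertices, so the decomposition has width 2, which upper-bounds the treewidth. On the other hand G contains the 3-clique {0, 1, 4}. A clique must lie in a single bag of any decomposition, so no decomposition can have width below 2. Therefore the treewidth is 2.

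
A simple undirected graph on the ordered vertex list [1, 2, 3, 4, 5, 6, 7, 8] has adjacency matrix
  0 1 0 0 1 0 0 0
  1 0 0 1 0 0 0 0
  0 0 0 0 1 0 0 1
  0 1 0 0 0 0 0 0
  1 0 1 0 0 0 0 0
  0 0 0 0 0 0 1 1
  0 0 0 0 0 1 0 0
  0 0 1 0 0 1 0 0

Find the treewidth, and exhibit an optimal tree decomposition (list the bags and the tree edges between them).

Treewidth 1.
One optimal decomposition is:
Bags: B1 = {2, 4}  B2 = {1, 2}  B3 = {1, 5}  B4 = {3, 5}  B5 = {3, 8}  B6 = {6, 8}  B7 = {6, 7}
Tree: B1–B2, B2–B3, B3–B4, B4–B5, B5–B6, B6–B7

Each bag holds 2 vertices, so the decomposition has width 1, which upper-bounds the treewidth. Any graph with an edge has treewidth ≥ 1, and G has the edge 4–2. Therefore the treewidth is 1.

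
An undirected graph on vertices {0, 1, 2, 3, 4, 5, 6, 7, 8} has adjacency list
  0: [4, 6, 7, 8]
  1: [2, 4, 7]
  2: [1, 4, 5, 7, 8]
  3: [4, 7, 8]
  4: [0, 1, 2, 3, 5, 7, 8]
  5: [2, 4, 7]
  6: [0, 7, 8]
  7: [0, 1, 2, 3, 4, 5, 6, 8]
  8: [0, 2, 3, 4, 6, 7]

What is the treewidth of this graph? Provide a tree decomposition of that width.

Every bag has size at most 4, so the width is 4 − 1 = 3 and tw(G) ≤ 3. For the lower bound, the 4 vertices {0, 4, 7, 8} are pairwise adjacent, and any tree decomposition puts a clique entirely inside one bag — forcing width ≥ 3. The upper and lower bounds meet at 3, so that is the treewidth.

Treewidth 3.
One such decomposition:
Bags: B1 = {2, 4, 7, 8}  B2 = {2, 4, 5, 7}  B3 = {1, 2, 4, 7}  B4 = {0, 4, 7, 8}  B5 = {3, 4, 7, 8}  B6 = {0, 6, 7, 8}
Tree: B1–B2, B2–B3, B1–B4, B4–B5, B4–B6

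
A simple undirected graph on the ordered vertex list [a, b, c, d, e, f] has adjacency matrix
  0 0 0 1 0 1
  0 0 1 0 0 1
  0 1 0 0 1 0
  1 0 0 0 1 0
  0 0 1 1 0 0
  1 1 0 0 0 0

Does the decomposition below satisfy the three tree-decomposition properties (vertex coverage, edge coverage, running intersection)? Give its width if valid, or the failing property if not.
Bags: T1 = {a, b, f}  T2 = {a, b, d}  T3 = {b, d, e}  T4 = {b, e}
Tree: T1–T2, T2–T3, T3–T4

A tree decomposition must satisfy three properties: every vertex lies in some bag; for every edge, both endpoints lie together in some bag; and for every vertex, the bags containing it form a connected subtree. Here vertex c appears in no bag, so the decomposition is invalid.

No — vertex c appears in no bag.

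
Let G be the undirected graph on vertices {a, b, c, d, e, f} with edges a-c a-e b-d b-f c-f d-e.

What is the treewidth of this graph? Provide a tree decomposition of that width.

Treewidth 2.
Bags: B1 = {b, d, f}  B2 = {d, e, f}  B3 = {a, e, f}  B4 = {a, c, f}
Tree: B1–B2, B2–B3, B3–B4

Each bag holds 3 vertices, so the decomposition has width 2, which upper-bounds the treewidth. The edges f–b–d–e–a–c–f form a cycle, so G is not a tree and its treewidth is at least 2. The upper and lower bounds meet at 2, so that is the treewidth.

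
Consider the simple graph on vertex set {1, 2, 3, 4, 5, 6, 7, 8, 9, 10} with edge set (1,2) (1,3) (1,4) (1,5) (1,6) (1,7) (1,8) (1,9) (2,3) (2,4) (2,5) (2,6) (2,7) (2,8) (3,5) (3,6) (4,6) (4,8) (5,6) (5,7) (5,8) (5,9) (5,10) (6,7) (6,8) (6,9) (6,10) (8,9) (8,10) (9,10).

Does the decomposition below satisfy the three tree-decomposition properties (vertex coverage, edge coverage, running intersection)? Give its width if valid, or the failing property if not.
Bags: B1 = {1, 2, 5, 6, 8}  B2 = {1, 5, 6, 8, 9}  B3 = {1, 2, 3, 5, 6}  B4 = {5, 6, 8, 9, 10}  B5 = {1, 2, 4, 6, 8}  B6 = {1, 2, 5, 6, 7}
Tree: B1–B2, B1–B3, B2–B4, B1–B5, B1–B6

Vertex coverage: the bags together contain {1, 2, 3, 4, 5, 6, 7, 8, 9, 10}, the full vertex set. Edge coverage: each edge of G has both endpoints in at least one bag. Running intersection: for every vertex, the bags containing it form a connected subtree. All three properties hold, so this is a valid tree decomposition of width max|bag| − 1 = 4, and hence tw(G) ≤ 4.

Yes; width 4.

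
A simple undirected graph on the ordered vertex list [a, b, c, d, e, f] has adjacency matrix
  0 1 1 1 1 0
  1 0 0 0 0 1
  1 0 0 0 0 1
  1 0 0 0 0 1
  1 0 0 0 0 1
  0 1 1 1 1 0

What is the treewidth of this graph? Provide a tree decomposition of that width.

Treewidth 2.
One optimal decomposition is:
Bags: B1 = {a, e, f}  B2 = {a, b, f}  B3 = {a, d, f}  B4 = {a, c, f}
Tree: B1–B2, B2–B3, B3–B4

Every bag has size at most 3, so the width is 3 − 1 = 2 and tw(G) ≤ 2. Since a–e–f–b–a is a cycle in G, G is not acyclic. Forests are exactly the graphs of treewidth ≤ 1, so tw(G) ≥ 2. Hence tw(G) = 2 exactly.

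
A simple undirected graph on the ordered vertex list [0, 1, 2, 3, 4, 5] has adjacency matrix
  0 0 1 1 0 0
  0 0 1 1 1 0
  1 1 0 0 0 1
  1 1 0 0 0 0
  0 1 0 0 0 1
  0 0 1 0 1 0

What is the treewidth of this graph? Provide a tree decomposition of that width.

The largest bag has 3 vertices, giving width 2; this decomposition certifies tw(G) ≤ 2. Since 0–3–1–2–0 is a cycle in G, G is not acyclic. Forests are exactly the graphs of treewidth ≤ 1, so tw(G) ≥ 2. The upper and lower bounds meet at 2, so that is the treewidth.

Treewidth 2.
One optimal decomposition is:
Bags: B1 = {0, 2, 3}  B2 = {1, 2, 3}  B3 = {1, 2, 5}  B4 = {1, 4, 5}
Tree: B1–B2, B2–B3, B3–B4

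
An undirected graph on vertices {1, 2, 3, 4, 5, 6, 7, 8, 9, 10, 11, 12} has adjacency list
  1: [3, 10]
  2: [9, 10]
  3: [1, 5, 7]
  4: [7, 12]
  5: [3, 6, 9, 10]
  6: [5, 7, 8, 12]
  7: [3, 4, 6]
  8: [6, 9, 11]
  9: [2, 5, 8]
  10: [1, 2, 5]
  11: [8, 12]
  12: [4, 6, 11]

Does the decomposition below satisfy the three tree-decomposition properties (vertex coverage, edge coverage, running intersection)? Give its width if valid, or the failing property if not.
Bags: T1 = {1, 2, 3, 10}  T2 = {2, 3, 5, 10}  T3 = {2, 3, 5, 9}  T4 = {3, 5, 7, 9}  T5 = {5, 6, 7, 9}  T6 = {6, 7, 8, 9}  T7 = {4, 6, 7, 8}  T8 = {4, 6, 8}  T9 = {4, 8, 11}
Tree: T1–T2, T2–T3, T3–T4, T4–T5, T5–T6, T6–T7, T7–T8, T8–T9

A tree decomposition must satisfy three properties: every vertex lies in some bag; for every edge, both endpoints lie together in some bag; and for every vertex, the bags containing it form a connected subtree. Here vertex 12 appears in no bag, so the decomposition is invalid.

No — vertex 12 appears in no bag.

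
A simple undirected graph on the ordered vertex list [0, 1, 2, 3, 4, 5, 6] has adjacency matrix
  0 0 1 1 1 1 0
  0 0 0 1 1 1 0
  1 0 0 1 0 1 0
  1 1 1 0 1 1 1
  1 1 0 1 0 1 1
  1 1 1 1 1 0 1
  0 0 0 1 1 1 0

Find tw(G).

A width-3 tree decomposition is:
Bags: B1 = {3, 4, 5, 6}  B2 = {0, 3, 4, 5}  B3 = {1, 3, 4, 5}  B4 = {0, 2, 3, 5}
Tree: B1–B2, B2–B3, B2–B4
Each bag holds 4 vertices, so the decomposition has width 3, which upper-bounds the treewidth. On the other hand G contains the 4-clique {0, 2, 3, 5}. A clique must lie in a single bag of any decomposition, so no decomposition can have width below 3. The upper and lower bounds meet at 3, so that is the treewidth.

3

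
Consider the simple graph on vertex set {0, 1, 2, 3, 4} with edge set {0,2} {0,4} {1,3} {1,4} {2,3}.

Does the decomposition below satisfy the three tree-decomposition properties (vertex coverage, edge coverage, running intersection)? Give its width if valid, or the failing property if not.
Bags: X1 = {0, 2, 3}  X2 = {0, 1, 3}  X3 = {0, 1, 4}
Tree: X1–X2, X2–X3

Checking the three conditions: (i) the bags cover all of {0, 1, 2, 3, 4}; (ii) for each edge, some bag contains both endpoints; (iii) the bags containing any fixed vertex form a subtree. All hold, so the decomposition is valid with width 3 − 1 = 2.

Yes; width 2.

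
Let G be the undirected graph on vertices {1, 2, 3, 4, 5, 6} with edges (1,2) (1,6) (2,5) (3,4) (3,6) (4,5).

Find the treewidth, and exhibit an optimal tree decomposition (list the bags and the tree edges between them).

Treewidth 2.
One optimal decomposition is:
Bags: B1 = {3, 4, 6}  B2 = {1, 4, 6}  B3 = {1, 2, 4}  B4 = {2, 4, 5}
Tree: B1–B2, B2–B3, B3–B4

Every bag has size at most 3, so the width is 3 − 1 = 2 and tw(G) ≤ 2. Since 4–3–6–1–2–5–4 is a cycle in G, G is not acyclic. Forests are exactly the graphs of treewidth ≤ 1, so tw(G) ≥ 2. The upper and lower bounds meet at 2, so that is the treewidth.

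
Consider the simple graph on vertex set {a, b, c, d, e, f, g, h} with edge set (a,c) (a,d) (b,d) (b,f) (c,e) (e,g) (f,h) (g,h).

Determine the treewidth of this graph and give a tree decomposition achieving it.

Treewidth 2.
Bags: B1 = {b, f, h}  B2 = {b, d, h}  B3 = {a, d, h}  B4 = {a, c, h}  B5 = {c, e, h}  B6 = {e, g, h}
Tree: B1–B2, B2–B3, B3–B4, B4–B5, B5–B6

Every bag has size at most 3, so the width is 3 − 1 = 2 and tw(G) ≤ 2. For the lower bound, G contains the cycle h–f–b–d–a–c–e–g–h, so G is not a forest; only forests have treewidth ≤ 1, hence tw(G) ≥ 2. Hence tw(G) = 2 exactly.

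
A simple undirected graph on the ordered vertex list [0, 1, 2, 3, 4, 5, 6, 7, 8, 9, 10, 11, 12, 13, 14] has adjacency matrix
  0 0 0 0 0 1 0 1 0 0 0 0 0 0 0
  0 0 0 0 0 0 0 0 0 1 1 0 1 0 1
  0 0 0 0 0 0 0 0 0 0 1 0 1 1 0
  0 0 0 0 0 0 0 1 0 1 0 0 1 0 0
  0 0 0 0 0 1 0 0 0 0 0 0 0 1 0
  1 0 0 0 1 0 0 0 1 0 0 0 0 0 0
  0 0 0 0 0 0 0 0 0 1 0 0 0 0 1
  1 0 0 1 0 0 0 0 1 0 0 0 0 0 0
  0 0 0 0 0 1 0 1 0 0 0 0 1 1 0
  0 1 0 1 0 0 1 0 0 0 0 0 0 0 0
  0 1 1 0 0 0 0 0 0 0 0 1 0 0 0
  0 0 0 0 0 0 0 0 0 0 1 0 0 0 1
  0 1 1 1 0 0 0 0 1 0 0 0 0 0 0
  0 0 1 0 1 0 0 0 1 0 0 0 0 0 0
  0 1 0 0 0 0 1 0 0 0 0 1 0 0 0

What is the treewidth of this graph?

A width-3 tree decomposition is:
Bags: B1 = {0, 4, 5, 13}  B2 = {0, 5, 8, 13}  B3 = {0, 7, 8, 13}  B4 = {2, 7, 8, 13}  B5 = {2, 7, 8, 12}  B6 = {2, 3, 7, 12}  B7 = {2, 3, 10, 12}  B8 = {1, 3, 10, 12}  B9 = {1, 3, 9, 10}  B10 = {1, 9, 10, 11}  B11 = {1, 9, 11, 14}  B12 = {6, 9, 11, 14}
Tree: B1–B2, B2–B3, B3–B4, B4–B5, B5–B6, B6–B7, B7–B8, B8–B9, B9–B10, B10–B11, B11–B12
Every bag has size at most 4, so the width is 4 − 1 = 3 and tw(G) ≤ 3. For the lower bound: the 4 vertex sets {0,4,5}, {13}, {8}, {2,3,7,12} are disjoint, each induces a connected subgraph, and every pair is joined by at least one edge of G. Contracting each set to a single vertex therefore yields K_{4} as a minor, and since treewidth is minor-monotone, tw(G) ≥ tw(K_{4}) = 3. Combining the bounds, tw(G) = 3.

3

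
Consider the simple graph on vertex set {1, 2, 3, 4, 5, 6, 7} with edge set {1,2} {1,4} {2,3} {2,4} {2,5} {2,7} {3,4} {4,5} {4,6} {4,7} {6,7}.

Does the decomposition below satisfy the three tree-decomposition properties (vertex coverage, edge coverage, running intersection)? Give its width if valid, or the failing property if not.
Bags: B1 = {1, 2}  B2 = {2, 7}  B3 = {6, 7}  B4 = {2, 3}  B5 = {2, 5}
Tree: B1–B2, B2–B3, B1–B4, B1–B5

No — vertex 4 appears in no bag.

A tree decomposition must satisfy three properties: every vertex lies in some bag; for every edge, both endpoints lie together in some bag; and for every vertex, the bags containing it form a connected subtree. Here vertex 4 appears in no bag, so the decomposition is invalid.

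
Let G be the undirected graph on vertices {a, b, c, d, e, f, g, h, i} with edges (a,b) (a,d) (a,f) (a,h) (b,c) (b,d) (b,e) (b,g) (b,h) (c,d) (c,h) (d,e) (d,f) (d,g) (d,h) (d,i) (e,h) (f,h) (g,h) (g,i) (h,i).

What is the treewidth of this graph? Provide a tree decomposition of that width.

Each bag holds 4 vertices, so the decomposition has width 3, which upper-bounds the treewidth. For the lower bound, the 4 vertices {a, d, f, h} are pairwise adjacent, and any tree decomposition puts a clique entirely inside one bag — forcing width ≥ 3. Combining the bounds, tw(G) = 3.

Treewidth 3.
One optimal decomposition is:
Bags: B1 = {b, d, g, h}  B2 = {d, g, h, i}  B3 = {a, b, d, h}  B4 = {b, d, e, h}  B5 = {a, d, f, h}  B6 = {b, c, d, h}
Tree: B1–B2, B1–B3, B1–B4, B3–B5, B3–B6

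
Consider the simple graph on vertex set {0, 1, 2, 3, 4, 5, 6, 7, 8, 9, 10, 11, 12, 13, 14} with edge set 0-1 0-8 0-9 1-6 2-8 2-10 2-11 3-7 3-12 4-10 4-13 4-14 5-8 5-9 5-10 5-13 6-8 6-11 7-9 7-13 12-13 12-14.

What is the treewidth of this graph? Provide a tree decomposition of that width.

Each bag holds 4 vertices, so the decomposition has width 3, which upper-bounds the treewidth. For the lower bound: the 4 vertex sets {3,12,14}, {4}, {13}, {5,7,9,10} are disjoint, each induces a connected subgraph, and every pair is joined by at least one edge of G. Contracting each set to a single vertex therefore yields K_{4} as a minor, and since treewidth is minor-monotone, tw(G) ≥ tw(K_{4}) = 3. The upper and lower bounds meet at 3, so that is the treewidth.

Treewidth 3.
One such decomposition:
Bags: B1 = {3, 4, 12, 14}  B2 = {3, 4, 12, 13}  B3 = {3, 4, 7, 13}  B4 = {4, 7, 10, 13}  B5 = {5, 7, 10, 13}  B6 = {5, 7, 9, 10}  B7 = {2, 5, 9, 10}  B8 = {2, 5, 8, 9}  B9 = {0, 2, 8, 9}  B10 = {0, 2, 8, 11}  B11 = {0, 6, 8, 11}  B12 = {0, 1, 6, 11}
Tree: B1–B2, B2–B3, B3–B4, B4–B5, B5–B6, B6–B7, B7–B8, B8–B9, B9–B10, B10–B11, B11–B12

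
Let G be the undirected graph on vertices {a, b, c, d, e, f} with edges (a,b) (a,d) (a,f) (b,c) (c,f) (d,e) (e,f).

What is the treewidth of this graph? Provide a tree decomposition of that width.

Each bag holds 3 vertices, so the decomposition has width 2, which upper-bounds the treewidth. For the lower bound, G contains the cycle c–b–a–f–c, so G is not a forest; only forests have treewidth ≤ 1, hence tw(G) ≥ 2. The upper and lower bounds meet at 2, so that is the treewidth.

Treewidth 2.
One optimal decomposition is:
Bags: B1 = {b, c, f}  B2 = {a, b, f}  B3 = {a, e, f}  B4 = {a, d, e}
Tree: B1–B2, B2–B3, B3–B4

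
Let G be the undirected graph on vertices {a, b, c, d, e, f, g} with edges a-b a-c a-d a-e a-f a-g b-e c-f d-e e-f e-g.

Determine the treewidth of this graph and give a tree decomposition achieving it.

The largest bag has 3 vertices, giving width 2; this decomposition certifies tw(G) ≤ 2. On the other hand G contains the 3-clique {a, d, e}. A clique must lie in a single bag of any decomposition, so no decomposition can have width below 2. The upper and lower bounds meet at 2, so that is the treewidth.

Treewidth 2.
One optimal decomposition is:
Bags: B1 = {a, d, e}  B2 = {a, b, e}  B3 = {a, e, f}  B4 = {a, c, f}  B5 = {a, e, g}
Tree: B1–B2, B1–B3, B3–B4, B2–B5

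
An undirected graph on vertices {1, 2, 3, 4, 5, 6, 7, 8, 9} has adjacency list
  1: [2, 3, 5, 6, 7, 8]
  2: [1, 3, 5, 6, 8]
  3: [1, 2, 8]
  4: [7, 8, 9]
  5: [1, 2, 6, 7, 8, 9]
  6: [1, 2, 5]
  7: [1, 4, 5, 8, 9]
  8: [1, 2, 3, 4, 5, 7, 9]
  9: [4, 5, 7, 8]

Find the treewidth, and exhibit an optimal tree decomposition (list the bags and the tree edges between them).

Treewidth 3.
Bags: B1 = {1, 2, 3, 8}  B2 = {1, 2, 5, 8}  B3 = {1, 5, 7, 8}  B4 = {5, 7, 8, 9}  B5 = {1, 2, 5, 6}  B6 = {4, 7, 8, 9}
Tree: B1–B2, B2–B3, B3–B4, B2–B5, B4–B6

Every bag has size at most 4, so the width is 4 − 1 = 3 and tw(G) ≤ 3. On the other hand G contains the 4-clique {1, 2, 3, 8}. A clique must lie in a single bag of any decomposition, so no decomposition can have width below 3. Therefore the treewidth is 3.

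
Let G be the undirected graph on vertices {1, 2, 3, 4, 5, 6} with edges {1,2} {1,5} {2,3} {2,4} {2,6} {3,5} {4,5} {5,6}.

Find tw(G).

A width-2 tree decomposition is:
Bags: B1 = {2, 4, 5}  B2 = {1, 2, 5}  B3 = {2, 5, 6}  B4 = {2, 3, 5}
Tree: B1–B2, B2–B3, B3–B4
Every bag has size at most 3, so the width is 3 − 1 = 2 and tw(G) ≤ 2. Since 5–4–2–1–5 is a cycle in G, G is not acyclic. Forests are exactly the graphs of treewidth ≤ 1, so tw(G) ≥ 2. The upper and lower bounds meet at 2, so that is the treewidth.

2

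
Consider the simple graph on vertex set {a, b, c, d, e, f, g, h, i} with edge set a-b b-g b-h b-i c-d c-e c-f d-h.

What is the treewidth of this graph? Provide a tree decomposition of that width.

Treewidth 1.
One optimal decomposition is:
Bags: B1 = {b, i}  B2 = {b, h}  B3 = {d, h}  B4 = {c, d}  B5 = {b, g}  B6 = {c, e}  B7 = {c, f}  B8 = {a, b}
Tree: B1–B2, B2–B3, B3–B4, B1–B5, B4–B6, B4–B7, B5–B8

Every bag has size at most 2, so the width is 2 − 1 = 1 and tw(G) ≤ 1. Any graph with an edge has treewidth ≥ 1, and G has the edge i–b. Therefore the treewidth is 1.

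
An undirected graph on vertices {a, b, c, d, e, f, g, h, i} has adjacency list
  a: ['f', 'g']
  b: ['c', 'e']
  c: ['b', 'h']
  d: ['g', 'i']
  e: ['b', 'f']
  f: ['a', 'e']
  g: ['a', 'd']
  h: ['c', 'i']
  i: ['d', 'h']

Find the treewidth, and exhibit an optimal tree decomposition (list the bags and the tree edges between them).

Every bag has size at most 3, so the width is 3 − 1 = 2 and tw(G) ≤ 2. Since g–a–f–e–b–c–h–i–d–g is a cycle in G, G is not acyclic. Forests are exactly the graphs of treewidth ≤ 1, so tw(G) ≥ 2. Therefore the treewidth is 2.

Treewidth 2.
Bags: B1 = {a, f, g}  B2 = {e, f, g}  B3 = {b, e, g}  B4 = {b, c, g}  B5 = {c, g, h}  B6 = {g, h, i}  B7 = {d, g, i}
Tree: B1–B2, B2–B3, B3–B4, B4–B5, B5–B6, B6–B7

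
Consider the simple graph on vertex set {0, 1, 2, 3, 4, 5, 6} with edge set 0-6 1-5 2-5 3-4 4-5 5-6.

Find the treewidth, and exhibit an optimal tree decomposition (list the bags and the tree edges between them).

Each bag holds 2 vertices, so the decomposition has width 1, which upper-bounds the treewidth. Any graph with an edge has treewidth ≥ 1, and G has the edge 1–5. Therefore the treewidth is 1.

Treewidth 1.
One such decomposition:
Bags: B1 = {1, 5}  B2 = {4, 5}  B3 = {5, 6}  B4 = {3, 4}  B5 = {2, 5}  B6 = {0, 6}
Tree: B1–B2, B2–B3, B2–B4, B1–B5, B3–B6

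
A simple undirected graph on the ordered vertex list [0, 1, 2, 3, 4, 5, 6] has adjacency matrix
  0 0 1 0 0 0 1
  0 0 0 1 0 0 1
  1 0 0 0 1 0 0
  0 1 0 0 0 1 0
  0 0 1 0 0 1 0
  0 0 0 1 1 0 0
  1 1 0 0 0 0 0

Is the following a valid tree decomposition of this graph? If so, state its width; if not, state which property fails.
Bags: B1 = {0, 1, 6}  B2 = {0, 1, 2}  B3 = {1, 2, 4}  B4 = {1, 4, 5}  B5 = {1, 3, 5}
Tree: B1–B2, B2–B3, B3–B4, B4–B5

Every vertex of G appears in some bag (union = {0, 1, 2, 3, 4, 5, 6}); every edge is covered by a bag; and for each vertex v the set of bags containing v is connected in the bag tree. The decomposition is therefore valid. The largest bag has 3 vertices, so the width is 2.

Yes; width 2.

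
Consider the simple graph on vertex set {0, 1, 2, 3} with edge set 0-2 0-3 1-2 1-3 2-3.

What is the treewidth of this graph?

A width-2 tree decomposition is:
Bags: B1 = {1, 2, 3}  B2 = {0, 2, 3}
Tree: B1–B2
Every bag has size at most 3, so the width is 3 − 1 = 2 and tw(G) ≤ 2. On the other hand G contains the 3-clique {0, 2, 3}. A clique must lie in a single bag of any decomposition, so no decomposition can have width below 2. Hence tw(G) = 2 exactly.

2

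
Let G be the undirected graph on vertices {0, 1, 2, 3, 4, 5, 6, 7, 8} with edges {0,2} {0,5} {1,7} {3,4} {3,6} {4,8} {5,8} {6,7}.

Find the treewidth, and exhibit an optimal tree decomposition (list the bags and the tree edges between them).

The largest bag has 2 vertices, giving width 1; this decomposition certifies tw(G) ≤ 1. Since G has at least one edge (e.g. 2–0), it is not an edgeless graph, so tw(G) ≥ 1. Hence tw(G) = 1 exactly.

Treewidth 1.
One such decomposition:
Bags: B1 = {0, 2}  B2 = {0, 5}  B3 = {5, 8}  B4 = {4, 8}  B5 = {3, 4}  B6 = {3, 6}  B7 = {6, 7}  B8 = {1, 7}
Tree: B1–B2, B2–B3, B3–B4, B4–B5, B5–B6, B6–B7, B7–B8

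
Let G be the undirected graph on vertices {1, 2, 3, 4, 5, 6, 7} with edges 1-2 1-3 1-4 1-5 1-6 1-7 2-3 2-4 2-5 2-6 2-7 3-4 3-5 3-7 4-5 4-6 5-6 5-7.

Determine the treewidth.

A width-4 tree decomposition is:
Bags: B1 = {1, 2, 3, 4, 5}  B2 = {1, 2, 4, 5, 6}  B3 = {1, 2, 3, 5, 7}
Tree: B1–B2, B1–B3
Every bag has size at most 5, so the width is 5 − 1 = 4 and tw(G) ≤ 4. Conversely, {1, 2, 3, 4, 5} is a clique of size 5, and the vertices of any clique must share a bag in every tree decomposition; so some bag has ≥ 5 vertices and tw(G) ≥ 4. Hence tw(G) = 4 exactly.

4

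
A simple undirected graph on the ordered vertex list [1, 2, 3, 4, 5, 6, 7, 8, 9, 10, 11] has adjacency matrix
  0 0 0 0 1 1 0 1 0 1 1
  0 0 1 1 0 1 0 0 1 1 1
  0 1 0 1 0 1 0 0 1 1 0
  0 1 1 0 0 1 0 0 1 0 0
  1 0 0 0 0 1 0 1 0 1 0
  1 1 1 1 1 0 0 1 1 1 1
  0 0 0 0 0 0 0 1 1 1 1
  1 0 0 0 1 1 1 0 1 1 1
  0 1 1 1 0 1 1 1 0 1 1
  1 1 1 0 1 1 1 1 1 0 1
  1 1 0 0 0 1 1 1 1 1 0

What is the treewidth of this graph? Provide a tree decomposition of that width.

Every bag has size at most 5, so the width is 5 − 1 = 4 and tw(G) ≤ 4. Conversely, {1, 6, 8, 10, 11} is a clique of size 5, and the vertices of any clique must share a bag in every tree decomposition; so some bag has ≥ 5 vertices and tw(G) ≥ 4. Combining the bounds, tw(G) = 4.

Treewidth 4.
One optimal decomposition is:
Bags: B1 = {2, 3, 6, 9, 10}  B2 = {2, 6, 9, 10, 11}  B3 = {6, 8, 9, 10, 11}  B4 = {7, 8, 9, 10, 11}  B5 = {1, 6, 8, 10, 11}  B6 = {1, 5, 6, 8, 10}  B7 = {2, 3, 4, 6, 9}
Tree: B1–B2, B2–B3, B3–B4, B3–B5, B5–B6, B1–B7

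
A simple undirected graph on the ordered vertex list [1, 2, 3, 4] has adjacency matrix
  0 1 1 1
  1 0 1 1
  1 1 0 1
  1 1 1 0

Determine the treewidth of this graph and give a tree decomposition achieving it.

Treewidth 3.
One such decomposition:
Bags: B1 = {1, 2, 3, 4}
Tree: (single bag)

With just one bag of size 4, the width is 4 − 1 = 3, so tw(G) ≤ 3. On the other hand G contains the 4-clique {1, 2, 3, 4}. A clique must lie in a single bag of any decomposition, so no decomposition can have width below 3. The upper and lower bounds meet at 3, so that is the treewidth.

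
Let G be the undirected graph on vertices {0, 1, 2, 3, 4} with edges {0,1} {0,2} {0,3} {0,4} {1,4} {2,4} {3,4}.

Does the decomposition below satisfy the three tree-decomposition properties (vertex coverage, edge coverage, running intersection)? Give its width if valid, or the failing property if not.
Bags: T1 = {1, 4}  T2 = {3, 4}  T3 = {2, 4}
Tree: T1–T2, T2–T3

A tree decomposition must satisfy three properties: every vertex lies in some bag; for every edge, both endpoints lie together in some bag; and for every vertex, the bags containing it form a connected subtree. Here vertex 0 appears in no bag, so the decomposition is invalid.

No — vertex 0 appears in no bag.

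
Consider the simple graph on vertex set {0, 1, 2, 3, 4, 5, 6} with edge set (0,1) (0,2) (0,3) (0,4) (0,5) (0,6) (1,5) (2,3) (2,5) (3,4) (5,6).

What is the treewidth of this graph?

A width-2 tree decomposition is:
Bags: B1 = {0, 2, 3}  B2 = {0, 2, 5}  B3 = {0, 1, 5}  B4 = {0, 5, 6}  B5 = {0, 3, 4}
Tree: B1–B2, B2–B3, B2–B4, B1–B5
Every bag has size at most 3, so the width is 3 − 1 = 2 and tw(G) ≤ 2. On the other hand G contains the 3-clique {0, 2, 3}. A clique must lie in a single bag of any decomposition, so no decomposition can have width below 2. The upper and lower bounds meet at 2, so that is the treewidth.

2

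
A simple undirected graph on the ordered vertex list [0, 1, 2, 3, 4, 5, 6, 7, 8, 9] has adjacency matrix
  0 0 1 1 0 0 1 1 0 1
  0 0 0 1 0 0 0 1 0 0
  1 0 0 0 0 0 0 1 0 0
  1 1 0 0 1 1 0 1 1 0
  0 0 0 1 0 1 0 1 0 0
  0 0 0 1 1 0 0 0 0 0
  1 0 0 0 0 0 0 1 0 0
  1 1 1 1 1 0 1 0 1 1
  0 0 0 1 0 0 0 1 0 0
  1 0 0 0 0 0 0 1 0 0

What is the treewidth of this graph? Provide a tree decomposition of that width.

The largest bag has 3 vertices, giving width 2; this decomposition certifies tw(G) ≤ 2. For the lower bound, the 3 vertices {3, 4, 5} are pairwise adjacent, and any tree decomposition puts a clique entirely inside one bag — forcing width ≥ 2. The upper and lower bounds meet at 2, so that is the treewidth.

Treewidth 2.
One optimal decomposition is:
Bags: B1 = {3, 4, 5}  B2 = {3, 4, 7}  B3 = {0, 3, 7}  B4 = {1, 3, 7}  B5 = {0, 7, 9}  B6 = {0, 6, 7}  B7 = {3, 7, 8}  B8 = {0, 2, 7}
Tree: B1–B2, B2–B3, B2–B4, B3–B5, B3–B6, B4–B7, B5–B8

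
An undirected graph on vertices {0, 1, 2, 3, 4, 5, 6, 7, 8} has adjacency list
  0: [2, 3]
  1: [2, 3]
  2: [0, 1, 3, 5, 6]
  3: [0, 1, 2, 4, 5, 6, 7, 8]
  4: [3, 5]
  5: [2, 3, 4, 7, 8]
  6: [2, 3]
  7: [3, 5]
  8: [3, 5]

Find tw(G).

2

A width-2 tree decomposition is:
Bags: B1 = {2, 3, 6}  B2 = {2, 3, 5}  B3 = {3, 4, 5}  B4 = {1, 2, 3}  B5 = {3, 5, 7}  B6 = {0, 2, 3}  B7 = {3, 5, 8}
Tree: B1–B2, B2–B3, B2–B4, B2–B5, B1–B6, B3–B7
The largest bag has 3 vertices, giving width 2; this decomposition certifies tw(G) ≤ 2. Conversely, {3, 5, 8} is a clique of size 3, and the vertices of any clique must share a bag in every tree decomposition; so some bag has ≥ 3 vertices and tw(G) ≥ 2. Therefore the treewidth is 2.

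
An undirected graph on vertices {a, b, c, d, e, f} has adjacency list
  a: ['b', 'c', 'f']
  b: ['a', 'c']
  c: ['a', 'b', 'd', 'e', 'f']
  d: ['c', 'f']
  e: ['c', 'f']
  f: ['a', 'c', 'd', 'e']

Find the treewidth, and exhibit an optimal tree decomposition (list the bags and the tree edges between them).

Treewidth 2.
One such decomposition:
Bags: B1 = {c, e, f}  B2 = {a, c, f}  B3 = {c, d, f}  B4 = {a, b, c}
Tree: B1–B2, B1–B3, B2–B4

Every bag has size at most 3, so the width is 3 − 1 = 2 and tw(G) ≤ 2. For the lower bound, the 3 vertices {c, d, f} are pairwise adjacent, and any tree decomposition puts a clique entirely inside one bag — forcing width ≥ 2. Hence tw(G) = 2 exactly.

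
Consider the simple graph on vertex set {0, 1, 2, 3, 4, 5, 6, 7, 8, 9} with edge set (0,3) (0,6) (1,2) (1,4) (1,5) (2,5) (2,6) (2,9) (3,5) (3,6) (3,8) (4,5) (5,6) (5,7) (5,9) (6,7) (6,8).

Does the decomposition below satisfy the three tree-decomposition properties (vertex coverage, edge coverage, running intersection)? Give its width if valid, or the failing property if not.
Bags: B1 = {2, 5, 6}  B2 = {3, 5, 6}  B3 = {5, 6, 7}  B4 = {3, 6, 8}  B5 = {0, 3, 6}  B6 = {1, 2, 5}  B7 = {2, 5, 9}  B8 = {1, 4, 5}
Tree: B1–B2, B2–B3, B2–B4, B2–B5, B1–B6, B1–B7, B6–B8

Every vertex of G appears in some bag (union = {0, 1, 2, 3, 4, 5, 6, 7, 8, 9}); every edge is covered by a bag; and for each vertex v the set of bags containing v is connected in the bag tree. The decomposition is therefore valid. The largest bag has 3 vertices, so the width is 2.

Yes; width 2.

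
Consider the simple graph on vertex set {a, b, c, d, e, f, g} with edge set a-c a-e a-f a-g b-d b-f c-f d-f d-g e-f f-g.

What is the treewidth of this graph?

2

A width-2 tree decomposition is:
Bags: B1 = {d, f, g}  B2 = {a, f, g}  B3 = {a, e, f}  B4 = {a, c, f}  B5 = {b, d, f}
Tree: B1–B2, B2–B3, B3–B4, B1–B5
Each bag holds 3 vertices, so the decomposition has width 2, which upper-bounds the treewidth. For the lower bound, the 3 vertices {d, f, g} are pairwise adjacent, and any tree decomposition puts a clique entirely inside one bag — forcing width ≥ 2. The upper and lower bounds meet at 2, so that is the treewidth.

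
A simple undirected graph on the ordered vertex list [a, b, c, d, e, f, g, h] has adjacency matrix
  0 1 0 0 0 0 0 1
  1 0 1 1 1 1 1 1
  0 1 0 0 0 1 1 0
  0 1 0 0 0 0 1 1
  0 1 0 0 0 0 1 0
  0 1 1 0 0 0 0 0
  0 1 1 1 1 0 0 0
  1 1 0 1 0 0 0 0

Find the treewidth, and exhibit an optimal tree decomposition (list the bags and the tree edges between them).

The largest bag has 3 vertices, giving width 2; this decomposition certifies tw(G) ≤ 2. On the other hand G contains the 3-clique {b, d, g}. A clique must lie in a single bag of any decomposition, so no decomposition can have width below 2. Hence tw(G) = 2 exactly.

Treewidth 2.
Bags: B1 = {b, c, g}  B2 = {b, d, g}  B3 = {b, c, f}  B4 = {b, d, h}  B5 = {b, e, g}  B6 = {a, b, h}
Tree: B1–B2, B1–B3, B2–B4, B2–B5, B4–B6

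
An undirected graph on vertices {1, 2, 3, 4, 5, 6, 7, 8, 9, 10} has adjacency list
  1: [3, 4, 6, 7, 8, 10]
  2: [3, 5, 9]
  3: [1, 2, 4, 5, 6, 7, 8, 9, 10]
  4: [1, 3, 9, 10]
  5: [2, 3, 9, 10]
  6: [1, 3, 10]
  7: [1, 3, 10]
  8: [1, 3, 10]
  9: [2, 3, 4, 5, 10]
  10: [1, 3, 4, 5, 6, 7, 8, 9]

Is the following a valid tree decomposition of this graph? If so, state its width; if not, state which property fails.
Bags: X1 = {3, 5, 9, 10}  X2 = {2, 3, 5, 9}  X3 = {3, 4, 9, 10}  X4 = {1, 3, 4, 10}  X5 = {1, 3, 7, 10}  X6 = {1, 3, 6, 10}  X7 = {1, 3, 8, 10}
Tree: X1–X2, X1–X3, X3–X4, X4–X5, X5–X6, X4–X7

Yes; width 3.

Checking the three conditions: (i) the bags cover all of {1, 2, 3, 4, 5, 6, 7, 8, 9, 10}; (ii) for each edge, some bag contains both endpoints; (iii) the bags containing any fixed vertex form a subtree. All hold, so the decomposition is valid with width 4 − 1 = 3.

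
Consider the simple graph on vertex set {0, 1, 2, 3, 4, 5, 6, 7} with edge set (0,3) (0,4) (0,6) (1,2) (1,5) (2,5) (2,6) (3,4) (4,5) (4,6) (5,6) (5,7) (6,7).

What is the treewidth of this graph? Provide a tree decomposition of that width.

Each bag holds 3 vertices, so the decomposition has width 2, which upper-bounds the treewidth. For the lower bound, the 3 vertices {0, 3, 4} are pairwise adjacent, and any tree decomposition puts a clique entirely inside one bag — forcing width ≥ 2. Therefore the treewidth is 2.

Treewidth 2.
Bags: B1 = {4, 5, 6}  B2 = {2, 5, 6}  B3 = {5, 6, 7}  B4 = {0, 4, 6}  B5 = {0, 3, 4}  B6 = {1, 2, 5}
Tree: B1–B2, B1–B3, B1–B4, B4–B5, B2–B6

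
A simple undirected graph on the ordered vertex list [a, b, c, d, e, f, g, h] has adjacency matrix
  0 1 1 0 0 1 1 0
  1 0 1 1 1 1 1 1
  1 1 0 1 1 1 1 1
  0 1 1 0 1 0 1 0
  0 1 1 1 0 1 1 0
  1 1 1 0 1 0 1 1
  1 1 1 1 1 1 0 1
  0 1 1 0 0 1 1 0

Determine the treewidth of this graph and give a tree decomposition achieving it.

Every bag has size at most 5, so the width is 5 − 1 = 4 and tw(G) ≤ 4. Conversely, {b, c, d, e, g} is a clique of size 5, and the vertices of any clique must share a bag in every tree decomposition; so some bag has ≥ 5 vertices and tw(G) ≥ 4. Hence tw(G) = 4 exactly.

Treewidth 4.
Bags: B1 = {b, c, e, f, g}  B2 = {b, c, f, g, h}  B3 = {b, c, d, e, g}  B4 = {a, b, c, f, g}
Tree: B1–B2, B1–B3, B2–B4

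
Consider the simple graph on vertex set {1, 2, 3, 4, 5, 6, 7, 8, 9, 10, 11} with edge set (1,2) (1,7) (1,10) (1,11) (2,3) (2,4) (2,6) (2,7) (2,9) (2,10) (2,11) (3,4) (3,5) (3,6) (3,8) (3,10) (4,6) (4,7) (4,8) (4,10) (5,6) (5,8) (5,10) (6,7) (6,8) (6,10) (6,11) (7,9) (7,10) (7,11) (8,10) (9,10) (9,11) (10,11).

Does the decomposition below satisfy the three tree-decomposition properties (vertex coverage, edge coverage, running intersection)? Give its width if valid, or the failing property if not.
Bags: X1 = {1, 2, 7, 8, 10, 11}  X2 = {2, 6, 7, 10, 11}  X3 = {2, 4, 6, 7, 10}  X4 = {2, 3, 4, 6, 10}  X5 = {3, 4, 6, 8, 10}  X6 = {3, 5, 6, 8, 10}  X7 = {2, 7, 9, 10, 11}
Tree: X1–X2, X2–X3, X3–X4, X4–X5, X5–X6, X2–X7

A tree decomposition must satisfy three properties: every vertex lies in some bag; for every edge, both endpoints lie together in some bag; and for every vertex, the bags containing it form a connected subtree. Here bags containing vertex 8 are not connected in the tree, so the decomposition is invalid.

No — bags containing vertex 8 are not connected in the tree.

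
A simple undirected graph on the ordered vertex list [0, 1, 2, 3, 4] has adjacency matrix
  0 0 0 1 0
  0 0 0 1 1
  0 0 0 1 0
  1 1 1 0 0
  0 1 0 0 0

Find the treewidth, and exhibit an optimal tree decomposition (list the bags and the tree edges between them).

The largest bag has 2 vertices, giving width 1; this decomposition certifies tw(G) ≤ 1. G has an edge, so its treewidth is at least 1. The upper and lower bounds meet at 1, so that is the treewidth.

Treewidth 1.
Bags: B1 = {1, 3}  B2 = {2, 3}  B3 = {1, 4}  B4 = {0, 3}
Tree: B1–B2, B1–B3, B2–B4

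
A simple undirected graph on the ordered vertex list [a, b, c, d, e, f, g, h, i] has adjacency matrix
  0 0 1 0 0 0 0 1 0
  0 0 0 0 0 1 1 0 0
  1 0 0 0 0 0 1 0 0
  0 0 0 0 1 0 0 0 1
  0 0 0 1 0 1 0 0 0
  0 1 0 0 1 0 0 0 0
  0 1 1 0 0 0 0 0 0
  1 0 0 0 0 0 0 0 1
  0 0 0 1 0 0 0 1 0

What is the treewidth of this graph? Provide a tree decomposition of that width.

Every bag has size at most 3, so the width is 3 − 1 = 2 and tw(G) ≤ 2. For the lower bound, G contains the cycle e–f–b–g–c–a–h–i–d–e, so G is not a forest; only forests have treewidth ≤ 1, hence tw(G) ≥ 2. Combining the bounds, tw(G) = 2.

Treewidth 2.
Bags: B1 = {b, e, f}  B2 = {b, e, g}  B3 = {c, e, g}  B4 = {a, c, e}  B5 = {a, e, h}  B6 = {e, h, i}  B7 = {d, e, i}
Tree: B1–B2, B2–B3, B3–B4, B4–B5, B5–B6, B6–B7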